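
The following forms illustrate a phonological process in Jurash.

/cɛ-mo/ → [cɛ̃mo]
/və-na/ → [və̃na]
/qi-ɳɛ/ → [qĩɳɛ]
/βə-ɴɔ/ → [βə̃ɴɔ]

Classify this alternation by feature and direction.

The vowel /ɛ/ surfaces as nasalised [ɛ̃] next to the following nasal /m/ — it has acquired the [+nasal] feature of its neighbour.
The other forms show the same pattern: /ə/ → [ə̃] before /n/; /i/ → [ĩ] before /ɳ/; /ə/ → [ə̃] before /ɴ/ — each time a vowel is nasalised next to a following nasal.
Because the conditioning nasal is to the right of the vowel that changes, the process is regressive (anticipatory).

regressive nasality assimilation (vowel nasalisation)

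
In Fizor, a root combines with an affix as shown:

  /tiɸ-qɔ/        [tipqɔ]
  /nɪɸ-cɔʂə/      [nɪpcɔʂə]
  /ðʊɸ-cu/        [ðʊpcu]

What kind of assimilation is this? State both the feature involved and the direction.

regressive manner assimilation

Comparing underlying and surface forms, /ɸ/ → [p] is the alternation; the neighbouring /q/ is constant.
The change fricative → stop matches the manner of the following /q/, identifying this as manner assimilation.
Place and voice are unchanged, so the assimilation is partial, not total.
The other alternating form patterns the same way: /ɸ/ → [p] before /c/ (fricative → stop, matching a stop) — only manner changes, and always toward the following segment.
The trigger is the following segment, so the direction is regressive (anticipatory).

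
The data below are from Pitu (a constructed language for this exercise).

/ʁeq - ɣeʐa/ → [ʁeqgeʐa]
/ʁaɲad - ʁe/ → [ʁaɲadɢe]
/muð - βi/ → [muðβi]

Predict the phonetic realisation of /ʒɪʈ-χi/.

[ʒɪʈqi]

The data show progressive manner assimilation: /ɣ/ → [g] after /q/; /ʁ/ → [ɢ] after /d/. In each pair only manner changes, matching the preceding consonant, while place and voice stay constant.
No alternation appears in [muðβi]: there the adjacent consonants already agree in manner (/β/ and /ð/ are both fricatives), so this form is consistent with the same rule.
/χ/ is a voiceless uvular fricative. The preceding trigger /ʈ/ is a stop, so /χ/ must become a stop as well.
Changing only its manner to stop gives [q] — the voiceless uvular stop.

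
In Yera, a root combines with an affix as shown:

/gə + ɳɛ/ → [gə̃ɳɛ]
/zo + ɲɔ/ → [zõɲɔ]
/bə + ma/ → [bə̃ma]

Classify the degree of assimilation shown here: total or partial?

partial assimilation

The vowel /ə/ surfaces as nasalised [ə̃] next to the following nasal /ɳ/ — it has acquired the [+nasal] feature of its neighbour.
The other forms show the same pattern: /o/ → [õ] before /ɲ/; /ə/ → [ə̃] before /m/ — each time a vowel is nasalised next to a following nasal.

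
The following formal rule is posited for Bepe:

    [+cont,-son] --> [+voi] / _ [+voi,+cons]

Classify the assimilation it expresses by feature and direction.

The target ([+cont,-son], fricatives) acquires [+voi] next to a voiced consonant ([+voi,+cons]) — it takes on the voicing of its neighbour, so the feature that spreads is voicing.
The conditioning segment sits to the right of the focus bar, meaning the trigger follows the segment that changes — regressive assimilation.

regressive voicing assimilation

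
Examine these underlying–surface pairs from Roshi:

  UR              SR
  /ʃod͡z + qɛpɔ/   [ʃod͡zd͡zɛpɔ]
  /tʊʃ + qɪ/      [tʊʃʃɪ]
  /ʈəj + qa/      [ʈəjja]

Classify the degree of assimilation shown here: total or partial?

total assimilation

The segment that alternates is /q/, which surfaces as [d͡z] when adjacent to /d͡z/.
The output [d͡z] is identical to the trigger /d͡z/ — every feature (place, manner, voicing) has been copied — so this is total assimilation.
The other forms behave the same way: /q/ → [ʃ] after /ʃ/; /q/ → [j] after /j/ — in each case the output is a copy of the preceding consonant.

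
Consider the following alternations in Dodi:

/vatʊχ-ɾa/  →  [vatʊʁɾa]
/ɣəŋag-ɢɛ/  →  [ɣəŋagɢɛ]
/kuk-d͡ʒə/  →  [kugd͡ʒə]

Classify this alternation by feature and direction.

regressive voicing assimilation

The segment that alternates is /χ/, which surfaces as [ʁ] when adjacent to /ɾ/.
/χ/ is voiceless while /ɾ/ is voiced; the output [ʁ] is voiced, matching the trigger — so the feature that spreads is voicing.
Place and manner are unchanged, so the assimilation is partial, not total.
Checking the remaining alternation: /k/ → [g] before /d͡ʒ/ (voiceless → voiced, matching voiced) — only voicing changes, and always toward the following segment.
Nothing changes in [ɣəŋagɢɛ]: there the adjacent consonants already agree in voicing (/g/ and /ɢ/ are both voiced), so this form is consistent with the same rule.
Since the segment that changes precedes the conditioning segment, the assimilation is regressive.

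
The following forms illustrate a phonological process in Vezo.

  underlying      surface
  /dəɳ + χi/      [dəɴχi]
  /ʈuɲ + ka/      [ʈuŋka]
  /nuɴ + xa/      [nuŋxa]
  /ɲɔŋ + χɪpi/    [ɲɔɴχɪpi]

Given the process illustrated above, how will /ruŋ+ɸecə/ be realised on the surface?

The data show regressive place assimilation: /ɳ/ → [ɴ] before /χ/; /ɲ/ → [ŋ] before /k/; /ɴ/ → [ŋ] before /x/; /ŋ/ → [ɴ] before /χ/. In each pair only place changes, matching the following consonant, while manner and voice stay constant.
/ŋ/ is a voiced velar nasal. The following trigger /ɸ/ is bilabial, so /ŋ/ must become bilabial as well.
A voiced bilabial nasal is [m], so the surface segment is [m].

[rumɸecə]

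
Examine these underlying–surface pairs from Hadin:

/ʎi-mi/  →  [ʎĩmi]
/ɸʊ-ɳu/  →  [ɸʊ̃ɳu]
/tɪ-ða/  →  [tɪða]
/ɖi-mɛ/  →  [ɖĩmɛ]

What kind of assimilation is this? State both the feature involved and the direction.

The vowel /i/ surfaces as nasalised [ĩ] next to the following nasal /m/ — it has acquired the [+nasal] feature of its neighbour.
Likewise in the remaining data: /ʊ/ → [ʊ̃] before /ɳ/ — each time a vowel is nasalised next to a following nasal.
No change occurs in [tɪða] because the vowel at the boundary is adjacent to an oral consonant, not a nasal (/ɪ/ next to /ð/).
Because the conditioning nasal is to the right of the vowel that changes, the process is regressive (anticipatory).

regressive nasality assimilation (vowel nasalisation)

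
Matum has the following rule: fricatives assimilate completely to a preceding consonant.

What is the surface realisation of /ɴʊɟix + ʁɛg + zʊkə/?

[ɴʊɟixxɛggʊkə]

/ʁ/ is the segment targeted by the rule; it sits immediately after /x/, so it assimilates completely and surfaces as [x].
The same rule applies at the second boundary: /z/ → [g] next to /g/.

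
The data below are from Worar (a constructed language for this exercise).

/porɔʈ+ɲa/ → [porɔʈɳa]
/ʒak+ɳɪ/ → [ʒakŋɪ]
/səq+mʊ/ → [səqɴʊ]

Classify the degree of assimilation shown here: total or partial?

The segment that alternates is /ɲ/, which surfaces as [ɳ] when adjacent to /ʈ/.
/ɲ/ is palatal while /ʈ/ is retroflex; the output [ɳ] is retroflex, matching the trigger — so the feature that spreads is place.
Manner and voice are unchanged, so the assimilation is partial, not total.
The other alternating forms pattern the same way: /ɳ/ → [ŋ] after /k/ (retroflex → velar, matching velar); /m/ → [ɴ] after /q/ (bilabial → uvular, matching uvular) — only place changes, and always toward the preceding segment.

partial assimilation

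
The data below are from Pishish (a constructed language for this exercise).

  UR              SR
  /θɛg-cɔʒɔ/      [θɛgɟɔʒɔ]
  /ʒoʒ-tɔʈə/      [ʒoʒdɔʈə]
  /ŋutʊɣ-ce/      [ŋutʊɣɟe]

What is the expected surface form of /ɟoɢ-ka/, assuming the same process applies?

The data show progressive voicing assimilation: /c/ → [ɟ] after /g/; /t/ → [d] after /ʒ/; /c/ → [ɟ] after /ɣ/. In each pair only voicing changes, matching the preceding consonant, while place and manner stay constant.
The rule targets /k/ (voiceless velar stop), which sits after the trigger /ɢ/ (voiced).
A voiced velar stop is [g], so the surface segment is [g].

[ɟoɢga]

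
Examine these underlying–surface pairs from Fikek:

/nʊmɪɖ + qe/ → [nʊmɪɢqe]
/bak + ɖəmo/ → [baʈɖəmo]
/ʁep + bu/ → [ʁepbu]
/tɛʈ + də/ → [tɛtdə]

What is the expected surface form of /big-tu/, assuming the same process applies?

[bidtu]

The data show regressive place assimilation: /ɖ/ → [ɢ] before /q/; /k/ → [ʈ] before /ɖ/; /ʈ/ → [t] before /d/. In each pair only place changes, matching the following consonant, while manner and voice stay constant.
No alternation appears in [ʁepbu]: there the adjacent consonants already agree in place (/p/ and /b/ are both bilabial), so this form is consistent with the same rule.
/g/ is a voiced velar stop. The following trigger /t/ is alveolar, so /g/ must become alveolar as well.
The voiced alveolar stop is [d], so /g/ → [d].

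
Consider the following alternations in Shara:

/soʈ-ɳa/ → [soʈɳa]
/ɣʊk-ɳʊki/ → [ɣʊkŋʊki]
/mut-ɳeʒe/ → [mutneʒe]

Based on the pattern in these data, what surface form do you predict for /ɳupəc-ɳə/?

The data show progressive place assimilation: /ɳ/ → [ŋ] after /k/; /ɳ/ → [n] after /t/. In each pair only place changes, matching the preceding consonant, while manner and voice stay constant.
No alternation appears in [soʈɳa]: there the adjacent consonants already agree in place (/ɳ/ and /ʈ/ are both retroflex), so this form is consistent with the same rule.
/ɳ/ is a voiced retroflex nasal. The preceding trigger /c/ is palatal, so /ɳ/ must become palatal as well.
Changing only its place to palatal gives [ɲ] — the voiced palatal nasal.

[ɳupəcɲə]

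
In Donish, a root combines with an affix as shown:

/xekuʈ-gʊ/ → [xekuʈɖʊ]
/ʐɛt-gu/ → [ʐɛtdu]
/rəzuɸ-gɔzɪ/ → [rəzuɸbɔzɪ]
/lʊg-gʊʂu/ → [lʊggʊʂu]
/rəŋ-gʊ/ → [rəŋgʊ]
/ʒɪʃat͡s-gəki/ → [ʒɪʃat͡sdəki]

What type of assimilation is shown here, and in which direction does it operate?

progressive place assimilation

Underlying /g/ is realised as [ɖ] next to /ʈ/; /ʈ/ itself does not change.
The change velar → retroflex matches the place of the preceding /ʈ/, identifying this as place assimilation.
Manner and voice are unchanged, so the assimilation is partial, not total.
Checking the remaining alternations: /g/ → [d] after /t/ (velar → alveolar, matching alveolar); /g/ → [b] after /ɸ/ (velar → bilabial, matching bilabial); /g/ → [d] after /t͡s/ (velar → alveolar, matching alveolar) — only place changes, and always toward the preceding segment.
No alternation appears in [lʊggʊʂu], [rəŋgʊ]: there the adjacent consonants already agree in place (/g/ and /g/ are both velar; /g/ and /ŋ/ are both velar), so these forms are consistent with the same rule.
The trigger is the preceding segment, so the direction is progressive (perseverative).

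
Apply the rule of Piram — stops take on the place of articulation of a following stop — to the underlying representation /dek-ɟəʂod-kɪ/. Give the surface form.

The rule targets /k/ (voiceless velar stop), which sits before the trigger /ɟ/ (palatal).
Changing only its place to palatal gives [c] — the voiceless palatal stop.
At the second juncture, /d/ likewise becomes [g] adjacent to /k/.

[decɟəʂogkɪ]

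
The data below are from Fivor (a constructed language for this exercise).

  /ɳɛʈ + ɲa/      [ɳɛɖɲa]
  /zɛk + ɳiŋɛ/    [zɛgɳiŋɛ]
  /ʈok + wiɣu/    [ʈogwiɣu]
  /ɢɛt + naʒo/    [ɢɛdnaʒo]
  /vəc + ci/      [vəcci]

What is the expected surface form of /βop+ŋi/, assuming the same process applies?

[βobŋi]

The data show regressive voicing assimilation: /ʈ/ → [ɖ] before /ɲ/; /k/ → [g] before /ɳ/; /k/ → [g] before /w/; /t/ → [d] before /n/. In each pair only voicing changes, matching the following consonant, while place and manner stay constant.
Nothing changes in [vəcci]: there the adjacent consonants already agree in voicing (/c/ and /c/ are both voiceless), so this form is consistent with the same rule.
/p/ is a voiceless bilabial stop. The following trigger /ŋ/ is voiced, so /p/ must become voiced as well.
A voiced bilabial stop is [b], so the surface segment is [b].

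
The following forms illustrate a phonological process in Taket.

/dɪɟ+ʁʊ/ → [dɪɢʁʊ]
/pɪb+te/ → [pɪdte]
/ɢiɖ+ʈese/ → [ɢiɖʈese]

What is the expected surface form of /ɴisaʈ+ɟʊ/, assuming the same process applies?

[ɴisacɟʊ]

The data show regressive place assimilation: /ɟ/ → [ɢ] before /ʁ/; /b/ → [d] before /t/. In each pair only place changes, matching the following consonant, while manner and voice stay constant.
Nothing changes in [ɢiɖʈese]: there the adjacent consonants already agree in place (/ɖ/ and /ʈ/ are both retroflex), so this form is consistent with the same rule.
The rule targets /ʈ/ (voiceless retroflex stop), which sits before the trigger /ɟ/ (palatal).
A voiceless palatal stop is [c], so the surface segment is [c].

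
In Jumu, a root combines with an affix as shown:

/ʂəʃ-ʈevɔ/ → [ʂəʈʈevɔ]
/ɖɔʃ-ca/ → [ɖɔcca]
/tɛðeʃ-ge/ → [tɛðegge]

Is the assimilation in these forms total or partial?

Underlying /ʃ/ is realised as [ʈ] next to /ʈ/; /ʈ/ itself does not change.
The output [ʈ] is identical to the trigger /ʈ/ — every feature (place, manner, voicing) has been copied — so this is total assimilation.
The remaining alternations confirm this: /ʃ/ → [c] before /c/; /ʃ/ → [g] before /g/ — in each case the output is a copy of the following consonant.

total assimilation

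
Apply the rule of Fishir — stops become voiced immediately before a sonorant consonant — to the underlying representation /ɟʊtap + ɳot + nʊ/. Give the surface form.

/p/ is a voiceless bilabial stop. The following trigger /ɳ/ is voiced, so /p/ must become voiced as well.
A voiced bilabial stop is [b], so the surface segment is [b].
The same rule applies at the second boundary: /t/ → [d] next to /n/.

[ɟʊtabɳodnʊ]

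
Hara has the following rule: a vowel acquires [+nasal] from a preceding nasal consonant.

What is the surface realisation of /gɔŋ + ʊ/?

/ʊ/ sits next to the nasal /ŋ/ and is therefore nasalised to [ʊ̃].

[gɔŋʊ̃]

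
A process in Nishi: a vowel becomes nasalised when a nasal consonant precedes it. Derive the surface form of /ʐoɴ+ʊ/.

/ʊ/ sits next to the nasal /ɴ/ and is therefore nasalised to [ʊ̃].

[ʐoɴʊ̃]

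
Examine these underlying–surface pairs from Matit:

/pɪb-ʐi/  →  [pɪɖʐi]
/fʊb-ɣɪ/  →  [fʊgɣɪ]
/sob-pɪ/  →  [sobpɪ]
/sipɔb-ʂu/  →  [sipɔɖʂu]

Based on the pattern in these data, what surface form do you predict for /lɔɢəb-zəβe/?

[lɔɢədzəβe]

The data show regressive place assimilation: /b/ → [ɖ] before /ʐ/; /b/ → [g] before /ɣ/; /b/ → [ɖ] before /ʂ/. In each pair only place changes, matching the following consonant, while manner and voice stay constant.
Nothing changes in [sobpɪ]: there the adjacent consonants already agree in place (/b/ and /p/ are both bilabial), so this form is consistent with the same rule.
The rule targets /b/ (voiced bilabial stop), which sits before the trigger /z/ (alveolar).
A voiced alveolar stop is [d], so the surface segment is [d].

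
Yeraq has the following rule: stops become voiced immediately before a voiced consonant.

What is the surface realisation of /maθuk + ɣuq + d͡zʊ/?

The rule targets /k/ (voiceless velar stop), which sits before the trigger /ɣ/ (voiced).
Changing only its voicing to voiced gives [g] — the voiced velar stop.
The same rule applies at the second boundary: /q/ → [ɢ] next to /d͡z/.

[maθugɣuɢd͡zʊ]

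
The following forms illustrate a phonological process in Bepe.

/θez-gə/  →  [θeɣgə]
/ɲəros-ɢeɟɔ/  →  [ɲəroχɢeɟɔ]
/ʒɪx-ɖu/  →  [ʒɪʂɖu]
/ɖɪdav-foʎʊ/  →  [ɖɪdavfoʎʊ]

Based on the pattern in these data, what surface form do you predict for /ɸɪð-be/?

The data show regressive place assimilation: /z/ → [ɣ] before /g/; /s/ → [χ] before /ɢ/; /x/ → [ʂ] before /ɖ/. In each pair only place changes, matching the following consonant, while manner and voice stay constant.
No alternation appears in [ɖɪdavfoʎʊ]: there the adjacent consonants already agree in place (/v/ and /f/ are both labiodental), so this form is consistent with the same rule.
The rule targets /ð/ (voiced dental fricative), which sits before the trigger /b/ (bilabial).
The voiced bilabial fricative is [β], so /ð/ → [β].

[ɸɪβbe]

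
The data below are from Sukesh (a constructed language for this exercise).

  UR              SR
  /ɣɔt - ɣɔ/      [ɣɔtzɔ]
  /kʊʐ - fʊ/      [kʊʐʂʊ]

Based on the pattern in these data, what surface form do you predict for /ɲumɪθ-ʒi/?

The data show progressive place assimilation: /ɣ/ → [z] after /t/; /f/ → [ʂ] after /ʐ/. In each pair only place changes, matching the preceding consonant, while manner and voice stay constant.
/ʒ/ is a voiced postalveolar fricative. The preceding trigger /θ/ is dental, so /ʒ/ must become dental as well.
Changing only its place to dental gives [ð] — the voiced dental fricative.

[ɲumɪθði]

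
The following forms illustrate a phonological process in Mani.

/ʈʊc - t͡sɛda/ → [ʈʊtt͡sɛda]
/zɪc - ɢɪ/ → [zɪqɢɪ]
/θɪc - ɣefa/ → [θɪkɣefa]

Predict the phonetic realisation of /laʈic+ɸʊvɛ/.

[laʈipɸʊvɛ]

The data show regressive place assimilation: /c/ → [t] before /t͡s/; /c/ → [q] before /ɢ/; /c/ → [k] before /ɣ/. In each pair only place changes, matching the following consonant, while manner and voice stay constant.
/c/ is a voiceless palatal stop. The following trigger /ɸ/ is bilabial, so /c/ must become bilabial as well.
A voiceless bilabial stop is [p], so the surface segment is [p].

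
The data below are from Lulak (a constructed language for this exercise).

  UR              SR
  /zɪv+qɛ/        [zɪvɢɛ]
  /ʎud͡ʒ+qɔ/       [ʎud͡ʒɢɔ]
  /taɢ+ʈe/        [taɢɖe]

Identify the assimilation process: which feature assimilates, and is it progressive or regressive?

progressive voicing assimilation

Underlying /q/ is realised as [ɢ] next to /v/; /v/ itself does not change.
The change voiceless → voiced matches the voicing of the preceding /v/, identifying this as voicing assimilation.
Place and manner are unchanged, so the assimilation is partial, not total.
The other alternating forms pattern the same way: /q/ → [ɢ] after /d͡ʒ/ (voiceless → voiced, matching voiced); /ʈ/ → [ɖ] after /ɢ/ (voiceless → voiced, matching voiced) — only voicing changes, and always toward the preceding segment.
Since the segment that changes follows the conditioning segment, the assimilation is progressive.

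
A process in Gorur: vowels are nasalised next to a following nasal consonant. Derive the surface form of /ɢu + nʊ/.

[ɢũnʊ]

/u/ sits next to the nasal /n/ and is therefore nasalised to [ũ].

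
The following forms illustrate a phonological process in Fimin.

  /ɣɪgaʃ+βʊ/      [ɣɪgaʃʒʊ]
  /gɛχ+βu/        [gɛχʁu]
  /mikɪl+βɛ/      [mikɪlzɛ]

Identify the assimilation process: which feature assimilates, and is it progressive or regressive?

progressive place assimilation

Underlying /β/ is realised as [ʒ] next to /ʃ/; /ʃ/ itself does not change.
/β/ is bilabial while /ʃ/ is postalveolar; the output [ʒ] is postalveolar, matching the trigger — so the feature that spreads is place.
Manner and voice are unchanged, so the assimilation is partial, not total.
Checking the remaining alternations: /β/ → [ʁ] after /χ/ (bilabial → uvular, matching uvular); /β/ → [z] after /l/ (bilabial → alveolar, matching alveolar) — only place changes, and always toward the preceding segment.
Since the segment that changes follows the conditioning segment, the assimilation is progressive.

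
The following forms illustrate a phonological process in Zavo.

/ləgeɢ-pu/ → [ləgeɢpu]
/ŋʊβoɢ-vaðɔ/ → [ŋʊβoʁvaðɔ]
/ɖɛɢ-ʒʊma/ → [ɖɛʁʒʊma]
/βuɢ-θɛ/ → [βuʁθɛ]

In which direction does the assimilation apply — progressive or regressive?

The segment that alternates is /ɢ/, which surfaces as [ʁ] when adjacent to /v/.
/ɢ/ is a stop while /v/ is a fricative; the output [ʁ] is a fricative, matching the trigger — so the feature that spreads is manner.
The same holds elsewhere in the data: /ɢ/ → [ʁ] before /ʒ/ (stop → fricative, matching a fricative); /ɢ/ → [ʁ] before /θ/ (stop → fricative, matching a fricative) — only manner changes, and always toward the following segment.
No alternation appears in [ləgeɢpu]: there the adjacent consonants already agree in manner (/ɢ/ and /p/ are both stops), so this form is consistent with the same rule.
Since the segment that changes precedes the conditioning segment, the assimilation is regressive.

regressive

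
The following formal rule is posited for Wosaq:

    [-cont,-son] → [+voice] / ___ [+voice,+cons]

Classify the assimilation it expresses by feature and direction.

regressive voicing assimilation

The target ([-cont,-son], stops) acquires [+voice] next to a voiced consonant ([+voice,+cons]) — it takes on the voicing of its neighbour, so the feature that spreads is voicing.
Since the environment is written after the underscore, the trigger follows the target; the direction is regressive.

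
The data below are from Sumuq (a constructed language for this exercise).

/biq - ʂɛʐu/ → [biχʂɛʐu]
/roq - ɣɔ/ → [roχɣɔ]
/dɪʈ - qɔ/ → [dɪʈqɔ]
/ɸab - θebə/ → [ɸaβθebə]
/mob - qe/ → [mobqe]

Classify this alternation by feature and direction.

regressive manner assimilation

The segment that alternates is /q/, which surfaces as [χ] when adjacent to /ʂ/.
The change stop → fricative matches the manner of the following /ʂ/, identifying this as manner assimilation.
Place and voice are unchanged, so the assimilation is partial, not total.
Checking the remaining alternations: /q/ → [χ] before /ɣ/ (stop → fricative, matching a fricative); /b/ → [β] before /θ/ (stop → fricative, matching a fricative) — only manner changes, and always toward the following segment.
Nothing changes in [dɪʈqɔ], [mobqe]: there the adjacent consonants already agree in manner (/ʈ/ and /q/ are both stops; /b/ and /q/ are both stops), so these forms are consistent with the same rule.
The trigger is the following segment, so the direction is regressive (anticipatory).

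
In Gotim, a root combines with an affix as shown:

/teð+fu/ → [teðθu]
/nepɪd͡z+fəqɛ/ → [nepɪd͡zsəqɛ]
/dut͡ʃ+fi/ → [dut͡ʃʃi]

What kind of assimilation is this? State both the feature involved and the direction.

progressive place assimilation

The segment that alternates is /f/, which surfaces as [θ] when adjacent to /ð/.
The change labiodental → dental matches the place of the preceding /ð/, identifying this as place assimilation.
Manner and voice are unchanged, so the assimilation is partial, not total.
The other alternating forms pattern the same way: /f/ → [s] after /d͡z/ (labiodental → alveolar, matching alveolar); /f/ → [ʃ] after /t͡ʃ/ (labiodental → postalveolar, matching postalveolar) — only place changes, and always toward the preceding segment.
Since the segment that changes follows the conditioning segment, the assimilation is progressive.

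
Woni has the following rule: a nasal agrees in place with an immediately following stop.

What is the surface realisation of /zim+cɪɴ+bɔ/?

/m/ is a voiced bilabial nasal. The following trigger /c/ is palatal, so /m/ must become palatal as well.
Changing only its place to palatal gives [ɲ] — the voiced palatal nasal.
The same rule applies at the second boundary: /ɴ/ → [m] next to /b/.

[ziɲcɪmbɔ]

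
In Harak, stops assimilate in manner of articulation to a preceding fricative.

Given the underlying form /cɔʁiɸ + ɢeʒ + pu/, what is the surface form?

The rule targets /ɢ/ (voiced uvular stop), which sits after the trigger /ɸ/ (fricative).
The voiced uvular fricative is [ʁ], so /ɢ/ → [ʁ].
The same rule applies at the second boundary: /p/ → [ɸ] next to /ʒ/.

[cɔʁiɸʁeʒɸu]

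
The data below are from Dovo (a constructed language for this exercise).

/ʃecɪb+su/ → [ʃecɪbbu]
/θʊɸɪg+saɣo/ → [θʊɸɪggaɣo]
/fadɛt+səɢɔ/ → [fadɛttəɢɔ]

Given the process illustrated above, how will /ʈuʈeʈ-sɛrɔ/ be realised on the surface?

[ʈuʈeʈʈɛrɔ]

The data show progressive total assimilation (/s/ → [b] after /b/; /s/ → [g] after /g/; /s/ → [t] after /t/): in every case the target segment becomes identical to its preceding neighbour, copying more than a single feature.
/s/ is the segment targeted by the rule; it sits immediately after /ʈ/, so it assimilates completely and surfaces as [ʈ].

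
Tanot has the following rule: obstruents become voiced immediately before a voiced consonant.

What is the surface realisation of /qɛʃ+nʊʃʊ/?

/ʃ/ is a voiceless postalveolar fricative. The following trigger /n/ is voiced, so /ʃ/ must become voiced as well.
A voiced postalveolar fricative is [ʒ], so the surface segment is [ʒ].

[qɛʒnʊʃʊ]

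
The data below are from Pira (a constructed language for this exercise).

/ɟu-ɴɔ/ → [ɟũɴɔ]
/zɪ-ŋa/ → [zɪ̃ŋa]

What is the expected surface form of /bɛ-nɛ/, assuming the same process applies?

[bɛ̃nɛ]

The data show regressive nasality assimilation (vowel nasalisation): /u/ → [ũ] before /ɴ/; /ɪ/ → [ɪ̃] before /ŋ/ — a vowel is nasalised by an immediately following nasal consonant.
The vowel /ɛ/ is adjacent to the following nasal /n/, so it acquires [+nasal] and surfaces as [ɛ̃].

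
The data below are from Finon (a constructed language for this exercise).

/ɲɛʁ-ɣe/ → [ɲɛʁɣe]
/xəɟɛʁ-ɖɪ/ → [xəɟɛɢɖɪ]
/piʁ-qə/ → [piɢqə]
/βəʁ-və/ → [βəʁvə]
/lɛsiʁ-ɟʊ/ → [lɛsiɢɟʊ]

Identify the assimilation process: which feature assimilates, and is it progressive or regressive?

regressive manner assimilation

The segment that alternates is /ʁ/, which surfaces as [ɢ] when adjacent to /ɖ/.
The change fricative → stop matches the manner of the following /ɖ/, identifying this as manner assimilation.
Place and voice are unchanged, so the assimilation is partial, not total.
The same holds elsewhere in the data: /ʁ/ → [ɢ] before /q/ (fricative → stop, matching a stop); /ʁ/ → [ɢ] before /ɟ/ (fricative → stop, matching a stop) — only manner changes, and always toward the following segment.
Nothing changes in [ɲɛʁɣe], [βəʁvə]: there the adjacent consonants already agree in manner (/ʁ/ and /ɣ/ are both fricatives; /ʁ/ and /v/ are both fricatives), so these forms are consistent with the same rule.
Since the segment that changes precedes the conditioning segment, the assimilation is regressive.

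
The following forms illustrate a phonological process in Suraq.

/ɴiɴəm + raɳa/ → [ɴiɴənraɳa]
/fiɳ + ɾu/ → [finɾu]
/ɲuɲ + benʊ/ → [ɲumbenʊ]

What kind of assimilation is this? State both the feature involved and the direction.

Comparing underlying and surface forms, /m/ → [n] is the alternation; the neighbouring /r/ is constant.
/m/ is bilabial while /r/ is alveolar; the output [n] is alveolar, matching the trigger — so the feature that spreads is place.
Manner and voice are unchanged, so the assimilation is partial, not total.
The same holds elsewhere in the data: /ɳ/ → [n] before /ɾ/ (retroflex → alveolar, matching alveolar); /ɲ/ → [m] before /b/ (palatal → bilabial, matching bilabial) — only place changes, and always toward the following segment.
The trigger is the following segment, so the direction is regressive (anticipatory).

regressive place assimilation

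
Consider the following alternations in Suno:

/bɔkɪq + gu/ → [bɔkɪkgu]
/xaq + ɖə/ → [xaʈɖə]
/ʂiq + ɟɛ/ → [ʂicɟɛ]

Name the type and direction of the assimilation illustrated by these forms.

Comparing underlying and surface forms, /q/ → [k] is the alternation; the neighbouring /g/ is constant.
/q/ is uvular while /g/ is velar; the output [k] is velar, matching the trigger — so the feature that spreads is place.
Manner and voice are unchanged, so the assimilation is partial, not total.
The same holds elsewhere in the data: /q/ → [ʈ] before /ɖ/ (uvular → retroflex, matching retroflex); /q/ → [c] before /ɟ/ (uvular → palatal, matching palatal) — only place changes, and always toward the following segment.
The trigger is the following segment, so the direction is regressive (anticipatory).

regressive place assimilation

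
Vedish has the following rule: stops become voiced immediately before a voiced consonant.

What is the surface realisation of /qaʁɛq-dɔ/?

[qaʁɛɢdɔ]

The rule targets /q/ (voiceless uvular stop), which sits before the trigger /d/ (voiced).
Changing only its voicing to voiced gives [ɢ] — the voiced uvular stop.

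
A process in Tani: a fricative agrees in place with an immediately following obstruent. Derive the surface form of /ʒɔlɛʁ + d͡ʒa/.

The rule targets /ʁ/ (voiced uvular fricative), which sits before the trigger /d͡ʒ/ (postalveolar).
The voiced postalveolar fricative is [ʒ], so /ʁ/ → [ʒ].

[ʒɔlɛʒd͡ʒa]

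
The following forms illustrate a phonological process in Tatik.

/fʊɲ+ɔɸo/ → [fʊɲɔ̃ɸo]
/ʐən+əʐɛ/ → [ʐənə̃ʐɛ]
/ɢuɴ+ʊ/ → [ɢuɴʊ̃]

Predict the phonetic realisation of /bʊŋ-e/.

The data show progressive nasality assimilation (vowel nasalisation): /ɔ/ → [ɔ̃] after /ɲ/; /ə/ → [ə̃] after /n/; /ʊ/ → [ʊ̃] after /ɴ/ — a vowel is nasalised by an immediately preceding nasal consonant.
The vowel /e/ is adjacent to the preceding nasal /ŋ/, so it acquires [+nasal] and surfaces as [ẽ].

[bʊŋẽ]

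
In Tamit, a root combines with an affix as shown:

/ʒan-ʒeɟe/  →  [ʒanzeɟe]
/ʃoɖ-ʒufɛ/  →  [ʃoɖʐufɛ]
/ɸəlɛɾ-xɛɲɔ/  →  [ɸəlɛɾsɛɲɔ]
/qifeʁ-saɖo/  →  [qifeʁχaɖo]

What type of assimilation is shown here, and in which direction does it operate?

Underlying /ʒ/ is realised as [z] next to /n/; /n/ itself does not change.
The change postalveolar → alveolar matches the place of the preceding /n/, identifying this as place assimilation.
Manner and voice are unchanged, so the assimilation is partial, not total.
The same holds elsewhere in the data: /ʒ/ → [ʐ] after /ɖ/ (postalveolar → retroflex, matching retroflex); /x/ → [s] after /ɾ/ (velar → alveolar, matching alveolar); /s/ → [χ] after /ʁ/ (alveolar → uvular, matching uvular) — only place changes, and always toward the preceding segment.
Since the segment that changes follows the conditioning segment, the assimilation is progressive.

progressive place assimilation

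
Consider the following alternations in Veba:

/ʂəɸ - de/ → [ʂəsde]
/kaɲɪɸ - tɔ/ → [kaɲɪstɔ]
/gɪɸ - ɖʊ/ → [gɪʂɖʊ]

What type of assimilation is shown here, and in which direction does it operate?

The segment that alternates is /ɸ/, which surfaces as [s] when adjacent to /d/.
/ɸ/ is bilabial while /d/ is alveolar; the output [s] is alveolar, matching the trigger — so the feature that spreads is place.
Manner and voice are unchanged, so the assimilation is partial, not total.
Checking the remaining alternations: /ɸ/ → [s] before /t/ (bilabial → alveolar, matching alveolar); /ɸ/ → [ʂ] before /ɖ/ (bilabial → retroflex, matching retroflex) — only place changes, and always toward the following segment.
Since the segment that changes precedes the conditioning segment, the assimilation is regressive.

regressive place assimilation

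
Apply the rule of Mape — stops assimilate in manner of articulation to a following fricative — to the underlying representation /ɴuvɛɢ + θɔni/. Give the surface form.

The rule targets /ɢ/ (voiced uvular stop), which sits before the trigger /θ/ (fricative).
Changing only its manner to fricative gives [ʁ] — the voiced uvular fricative.

[ɴuvɛʁθɔni]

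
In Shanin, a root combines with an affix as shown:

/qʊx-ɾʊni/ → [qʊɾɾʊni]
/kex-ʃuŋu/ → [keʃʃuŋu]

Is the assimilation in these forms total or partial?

total assimilation

Underlying /x/ is realised as [ɾ] next to /ɾ/; /ɾ/ itself does not change.
The output [ɾ] is identical to the trigger /ɾ/ — every feature (place, manner, voicing) has been copied — so this is total assimilation.
The remaining alternation confirms this: /x/ → [ʃ] before /ʃ/ — in each case the output is a copy of the following consonant.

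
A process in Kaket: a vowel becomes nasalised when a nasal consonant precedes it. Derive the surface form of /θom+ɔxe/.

[θomɔ̃xe]

The vowel /ɔ/ is adjacent to the preceding nasal /m/, so it acquires [+nasal] and surfaces as [ɔ̃].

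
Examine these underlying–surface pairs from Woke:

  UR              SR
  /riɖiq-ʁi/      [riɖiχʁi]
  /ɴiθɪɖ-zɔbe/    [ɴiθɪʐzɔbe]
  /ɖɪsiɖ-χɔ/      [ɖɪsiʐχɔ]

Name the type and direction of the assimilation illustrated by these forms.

The segment that alternates is /q/, which surfaces as [χ] when adjacent to /ʁ/.
The change stop → fricative matches the manner of the following /ʁ/, identifying this as manner assimilation.
Place and voice are unchanged, so the assimilation is partial, not total.
Checking the remaining alternations: /ɖ/ → [ʐ] before /z/ (stop → fricative, matching a fricative); /ɖ/ → [ʐ] before /χ/ (stop → fricative, matching a fricative) — only manner changes, and always toward the following segment.
Since the segment that changes precedes the conditioning segment, the assimilation is regressive.

regressive manner assimilation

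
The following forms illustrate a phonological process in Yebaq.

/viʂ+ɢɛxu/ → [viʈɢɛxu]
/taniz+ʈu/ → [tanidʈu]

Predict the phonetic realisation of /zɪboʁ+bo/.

The data show regressive manner assimilation: /ʂ/ → [ʈ] before /ɢ/; /z/ → [d] before /ʈ/. In each pair only manner changes, matching the following consonant, while place and voice stay constant.
/ʁ/ is a voiced uvular fricative. The following trigger /b/ is a stop, so /ʁ/ must become a stop as well.
A voiced uvular stop is [ɢ], so the surface segment is [ɢ].

[zɪboɢbo]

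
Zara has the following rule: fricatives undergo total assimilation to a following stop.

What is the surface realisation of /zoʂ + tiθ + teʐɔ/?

[zottitteʐɔ]

/ʂ/ is the segment targeted by the rule; it sits immediately before /t/, so it assimilates completely and surfaces as [t].
At the second juncture, /θ/ likewise becomes [t] adjacent to /t/.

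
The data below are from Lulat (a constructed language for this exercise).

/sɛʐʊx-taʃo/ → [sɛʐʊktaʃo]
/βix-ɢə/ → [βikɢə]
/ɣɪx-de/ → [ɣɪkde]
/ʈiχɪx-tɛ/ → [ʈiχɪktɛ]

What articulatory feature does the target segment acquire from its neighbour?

manner

The segment that alternates is /x/, which surfaces as [k] when adjacent to /t/.
The change fricative → stop matches the manner of the following /t/, identifying this as manner assimilation.
The same holds elsewhere in the data: /x/ → [k] before /ɢ/ (fricative → stop, matching a stop); /x/ → [k] before /d/ (fricative → stop, matching a stop) — only manner changes, and always toward the following segment.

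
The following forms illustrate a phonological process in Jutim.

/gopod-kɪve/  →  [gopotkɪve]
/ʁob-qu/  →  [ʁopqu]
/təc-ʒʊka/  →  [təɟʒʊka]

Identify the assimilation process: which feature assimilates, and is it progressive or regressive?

regressive voicing assimilation

The segment that alternates is /d/, which surfaces as [t] when adjacent to /k/.
/d/ is voiced while /k/ is voiceless; the output [t] is voiceless, matching the trigger — so the feature that spreads is voicing.
Place and manner are unchanged, so the assimilation is partial, not total.
The same holds elsewhere in the data: /b/ → [p] before /q/ (voiced → voiceless, matching voiceless); /c/ → [ɟ] before /ʒ/ (voiceless → voiced, matching voiced) — only voicing changes, and always toward the following segment.
The trigger is the following segment, so the direction is regressive (anticipatory).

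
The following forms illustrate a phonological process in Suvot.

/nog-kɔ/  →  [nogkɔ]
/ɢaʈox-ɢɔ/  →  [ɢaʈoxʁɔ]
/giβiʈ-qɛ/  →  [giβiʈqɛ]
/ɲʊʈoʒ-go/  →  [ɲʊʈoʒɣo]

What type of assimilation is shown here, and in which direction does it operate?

progressive manner assimilation

Underlying /ɢ/ is realised as [ʁ] next to /x/; /x/ itself does not change.
The change stop → fricative matches the manner of the preceding /x/, identifying this as manner assimilation.
Place and voice are unchanged, so the assimilation is partial, not total.
Checking the remaining alternation: /g/ → [ɣ] after /ʒ/ (stop → fricative, matching a fricative) — only manner changes, and always toward the preceding segment.
No alternation appears in [nogkɔ], [giβiʈqɛ]: there the adjacent consonants already agree in manner (/k/ and /g/ are both stops; /q/ and /ʈ/ are both stops), so these forms are consistent with the same rule.
The trigger is the preceding segment, so the direction is progressive (perseverative).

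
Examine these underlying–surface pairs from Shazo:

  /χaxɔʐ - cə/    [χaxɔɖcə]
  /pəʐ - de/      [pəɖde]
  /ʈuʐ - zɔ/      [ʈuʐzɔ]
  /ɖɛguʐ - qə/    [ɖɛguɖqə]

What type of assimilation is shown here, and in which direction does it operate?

regressive manner assimilation

Comparing underlying and surface forms, /ʐ/ → [ɖ] is the alternation; the neighbouring /c/ is constant.
The change fricative → stop matches the manner of the following /c/, identifying this as manner assimilation.
Place and voice are unchanged, so the assimilation is partial, not total.
The other alternating forms pattern the same way: /ʐ/ → [ɖ] before /d/ (fricative → stop, matching a stop); /ʐ/ → [ɖ] before /q/ (fricative → stop, matching a stop) — only manner changes, and always toward the following segment.
No alternation appears in [ʈuʐzɔ]: there the adjacent consonants already agree in manner (/ʐ/ and /z/ are both fricatives), so this form is consistent with the same rule.
Since the segment that changes precedes the conditioning segment, the assimilation is regressive.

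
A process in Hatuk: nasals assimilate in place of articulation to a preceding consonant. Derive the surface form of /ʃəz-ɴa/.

The rule targets /ɴ/ (voiced uvular nasal), which sits after the trigger /z/ (alveolar).
Changing only its place to alveolar gives [n] — the voiced alveolar nasal.

[ʃəzna]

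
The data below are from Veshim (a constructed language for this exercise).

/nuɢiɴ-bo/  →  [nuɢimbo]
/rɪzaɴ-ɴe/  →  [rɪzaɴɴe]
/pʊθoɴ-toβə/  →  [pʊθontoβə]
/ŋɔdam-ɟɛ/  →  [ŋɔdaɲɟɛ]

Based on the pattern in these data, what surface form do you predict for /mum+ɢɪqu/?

The data show regressive place assimilation: /ɴ/ → [m] before /b/; /ɴ/ → [n] before /t/; /m/ → [ɲ] before /ɟ/. In each pair only place changes, matching the following consonant, while manner and voice stay constant.
Nothing changes in [rɪzaɴɴe]: there the adjacent consonants already agree in place (/ɴ/ and /ɴ/ are both uvular), so this form is consistent with the same rule.
The rule targets /m/ (voiced bilabial nasal), which sits before the trigger /ɢ/ (uvular).
The voiced uvular nasal is [ɴ], so /m/ → [ɴ].

[muɴɢɪqu]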